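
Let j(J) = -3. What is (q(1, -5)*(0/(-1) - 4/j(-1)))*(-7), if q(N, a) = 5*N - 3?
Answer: -56/3 ≈ -18.667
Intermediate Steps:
q(N, a) = -3 + 5*N
(q(1, -5)*(0/(-1) - 4/j(-1)))*(-7) = ((-3 + 5*1)*(0/(-1) - 4/(-3)))*(-7) = ((-3 + 5)*(0*(-1) - 4*(-⅓)))*(-7) = (2*(0 + 4/3))*(-7) = (2*(4/3))*(-7) = (8/3)*(-7) = -56/3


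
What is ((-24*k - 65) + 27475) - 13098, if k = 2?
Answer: 14264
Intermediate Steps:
((-24*k - 65) + 27475) - 13098 = ((-24*2 - 65) + 27475) - 13098 = ((-48 - 65) + 27475) - 13098 = (-113 + 27475) - 13098 = 27362 - 13098 = 14264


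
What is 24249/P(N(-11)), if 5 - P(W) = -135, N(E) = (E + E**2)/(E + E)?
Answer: 24249/140 ≈ 173.21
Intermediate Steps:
N(E) = (E + E**2)/(2*E) (N(E) = (E + E**2)/((2*E)) = (E + E**2)*(1/(2*E)) = (E + E**2)/(2*E))
P(W) = 140 (P(W) = 5 - 1*(-135) = 5 + 135 = 140)
24249/P(N(-11)) = 24249/140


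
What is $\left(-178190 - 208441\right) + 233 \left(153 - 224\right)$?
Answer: $-403174$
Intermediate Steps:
$\left(-178190 - 208441\right) + 233 \left(153 - 224\right) = -386631 + 233 \left(-71\right) = -386631 - 16543 = -403174$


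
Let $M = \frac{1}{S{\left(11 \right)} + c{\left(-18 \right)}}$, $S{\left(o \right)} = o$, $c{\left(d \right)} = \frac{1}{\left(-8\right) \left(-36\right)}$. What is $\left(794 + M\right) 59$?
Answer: $\frac{148471966}{3169} \approx 46851.0$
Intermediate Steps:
$c{\left(d \right)} = \frac{1}{288}$ ($c{\left(d \right)} = \left(- \frac{1}{8}\right) \left(- \frac{1}{36}\right) = \frac{1}{288}$)
$M = \frac{288}{3169}$ ($M = \frac{1}{11 + \frac{1}{288}} = \frac{1}{\frac{3169}{288}} = \frac{288}{3169} \approx 0.09088$)
$\left(794 + M\right) 59 = \left(794 + \frac{288}{3169}\right) 59 = \frac{2516474}{3169} \cdot 59 = \frac{148471966}{3169}$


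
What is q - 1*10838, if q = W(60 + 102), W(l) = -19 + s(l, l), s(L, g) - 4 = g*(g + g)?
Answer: 41635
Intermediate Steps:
s(L, g) = 4 + 2*g² (s(L, g) = 4 + g*(g + g) = 4 + g*(2*g) = 4 + 2*g²)
W(l) = -15 + 2*l² (W(l) = -19 + (4 + 2*l²) = -15 + 2*l²)
q = 52473 (q = -15 + 2*(60 + 102)² = -15 + 2*162² = -15 + 2*26244 = -15 + 52488 = 52473)
q - 1*10838 = 52473 - 1*10838 = 52473 - 10838 = 41635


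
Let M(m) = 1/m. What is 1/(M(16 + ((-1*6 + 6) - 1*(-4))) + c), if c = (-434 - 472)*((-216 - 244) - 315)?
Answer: 20/14043001 ≈ 1.4242e-6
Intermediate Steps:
c = 702150 (c = -906*(-460 - 315) = -906*(-775) = 702150)
1/(M(16 + ((-1*6 + 6) - 1*(-4))) + c) = 1/(1/(16 + ((-1*6 + 6) - 1*(-4))) + 702150) = 1/(1/(16 + ((-6 + 6) + 4)) + 702150) = 1/(1/(16 + (0 + 4)) + 702150) = 1/(1/(16 + 4) + 702150) = 1/(1/20 + 702150) = 1/(14043001/20) = 20/14043001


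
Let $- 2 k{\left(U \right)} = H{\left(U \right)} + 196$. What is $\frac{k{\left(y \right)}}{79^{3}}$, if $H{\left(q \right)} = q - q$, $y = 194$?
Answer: $- \frac{98}{493039} \approx -0.00019877$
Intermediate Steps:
$H{\left(q \right)} = 0$
$k{\left(U \right)} = -98$ ($k{\left(U \right)} = - \frac{0 + 196}{2} = \left(- \frac{1}{2}\right) 196 = -98$)
$\frac{k{\left(y \right)}}{79^{3}} = - \frac{98}{79^{3}} = - \frac{98}{493039}$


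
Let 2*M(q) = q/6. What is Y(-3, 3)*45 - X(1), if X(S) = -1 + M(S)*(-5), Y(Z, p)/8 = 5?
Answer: 21617/12 ≈ 1801.4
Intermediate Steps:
Y(Z, p) = 40 (Y(Z, p) = 8*5 = 40)
M(q) = q/12 (M(q) = (q/6)/2 = q/12)
X(S) = -1 - 5*S/12 (X(S) = -1 + (S/12)*(-5) = -1 - 5*S/12)
Y(-3, 3)*45 - X(1) = 40*45 - (-1 - 5/12*1) = 1800 - (-1 - 5/12) = 1800 - 1*(-17/12) = 1800 + 17/12 = 21617/12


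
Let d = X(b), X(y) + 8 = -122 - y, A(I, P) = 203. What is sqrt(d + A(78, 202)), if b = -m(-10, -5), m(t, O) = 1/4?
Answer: sqrt(293)/2 ≈ 8.5586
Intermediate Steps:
m(t, O) = 1/4
b = -1/4 (b = -1*1/4 = -1/4 ≈ -0.25000)
X(y) = -130 - y (X(y) = -8 + (-122 - y) = -130 - y)
d = -519/4 (d = -130 - 1*(-1/4) = -130 + 1/4 = -519/4 ≈ -129.75)
sqrt(d + A(78, 202)) = sqrt(-519/4 + 203) = sqrt(293/4) = sqrt(293)/2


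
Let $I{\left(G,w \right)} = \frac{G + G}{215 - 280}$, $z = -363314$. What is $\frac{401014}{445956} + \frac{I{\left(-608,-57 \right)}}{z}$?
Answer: $\frac{48314121139}{53731805010} \approx 0.89917$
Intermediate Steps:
$I{\left(G,w \right)} = - \frac{2 G}{65}$ ($I{\left(G,w \right)} = \frac{2 G}{-65} = 2 G \left(- \frac{1}{65}\right) = - \frac{2 G}{65}$)
$\frac{401014}{445956} + \frac{I{\left(-608,-57 \right)}}{z} = \frac{401014}{445956} + \frac{\left(- \frac{2}{65}\right) \left(-608\right)}{-363314} = 401014 \cdot \frac{1}{445956} + \frac{1216}{65} \left(- \frac{1}{363314}\right) = \frac{200507}{222978} - \frac{608}{11807705} = \frac{48314121139}{53731805010}$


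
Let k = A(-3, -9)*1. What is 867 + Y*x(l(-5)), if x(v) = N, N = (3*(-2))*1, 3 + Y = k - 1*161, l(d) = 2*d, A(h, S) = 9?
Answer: 1797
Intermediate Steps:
k = 9 (k = 9*1 = 9)
Y = -155 (Y = -3 + (9 - 1*161) = -3 + (9 - 161) = -3 - 152 = -155)
N = -6 (N = -6*1 = -6)
x(v) = -6
867 + Y*x(l(-5)) = 867 - 155*(-6) = 867 + 930 = 1797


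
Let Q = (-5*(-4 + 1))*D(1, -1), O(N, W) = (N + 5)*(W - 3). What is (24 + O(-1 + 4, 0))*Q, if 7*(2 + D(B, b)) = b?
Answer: 0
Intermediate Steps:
O(N, W) = (-3 + W)*(5 + N) (O(N, W) = (5 + N)*(-3 + W) = (-3 + W)*(5 + N))
D(B, b) = -2 + b/7
Q = -225/7 (Q = (-5*(-4 + 1))*(-2 + (⅐)*(-1)) = (-5*(-3))*(-2 - ⅐) = 15*(-15/7) = -225/7 ≈ -32.143)
(24 + O(-1 + 4, 0))*Q = (24 + (-15 - 3*(-1 + 4) + 5*0 + (-1 + 4)*0))*(-225/7) = (24 + (-15 - 3*3 + 0 + 3*0))*(-225/7) = (24 + (-15 - 9 + 0 + 0))*(-225/7) = (24 - 24)*(-225/7) = 0*(-225/7) = 0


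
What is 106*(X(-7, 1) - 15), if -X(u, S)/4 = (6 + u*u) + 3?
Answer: -26182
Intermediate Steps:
X(u, S) = -36 - 4*u² (X(u, S) = -4*((6 + u*u) + 3) = -4*((6 + u²) + 3) = -4*(9 + u²) = -36 - 4*u²)
106*(X(-7, 1) - 15) = 106*((-36 - 4*(-7)²) - 15) = 106*((-36 - 4*49) - 15) = 106*((-36 - 196) - 15) = 106*(-232 - 15) = 106*(-247) = -26182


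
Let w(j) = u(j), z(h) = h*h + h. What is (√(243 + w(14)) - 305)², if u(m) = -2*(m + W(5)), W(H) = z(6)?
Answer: (305 - √131)² ≈ 86174.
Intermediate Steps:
z(h) = h + h² (z(h) = h² + h = h + h²)
W(H) = 42 (W(H) = 6*(1 + 6) = 6*7 = 42)
u(m) = -84 - 2*m (u(m) = -2*(m + 42) = -2*(42 + m) = -84 - 2*m)
w(j) = -84 - 2*j
(√(243 + w(14)) - 305)² = (√(243 + (-84 - 2*14)) - 305)² = (√(243 + (-84 - 28)) - 305)² = (√(243 - 112) - 305)² = (√131 - 305)² = (-305 + √131)²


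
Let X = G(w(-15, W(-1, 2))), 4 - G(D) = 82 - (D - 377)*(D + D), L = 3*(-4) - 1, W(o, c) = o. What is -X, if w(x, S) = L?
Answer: -10062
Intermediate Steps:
L = -13 (L = -12 - 1 = -13)
w(x, S) = -13
G(D) = -78 + 2*D*(-377 + D) (G(D) = 4 - (82 - (D - 377)*(D + D)) = 4 - (82 - (-377 + D)*2*D) = 4 - (82 - 2*D*(-377 + D)) = 4 + (-82 + 2*D*(-377 + D)) = -78 + 2*D*(-377 + D))
X = 10062 (X = -78 - 754*(-13) + 2*(-13)² = -78 + 9802 + 2*169 = -78 + 9802 + 338 = 10062)
-X = -1*10062 = -10062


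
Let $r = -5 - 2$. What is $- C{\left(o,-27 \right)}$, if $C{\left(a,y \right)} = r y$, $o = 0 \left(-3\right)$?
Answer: $-189$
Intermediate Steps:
$r = -7$ ($r = -5 - 2 = -7$)
$o = 0$
$C{\left(a,y \right)} = - 7 y$
$- C{\left(o,-27 \right)} = - \left(-7\right) \left(-27\right) = \left(-1\right) 189 = -189$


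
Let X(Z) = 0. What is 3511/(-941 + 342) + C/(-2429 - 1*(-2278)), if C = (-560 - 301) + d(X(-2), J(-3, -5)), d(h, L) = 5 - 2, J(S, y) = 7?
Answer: -16219/90449 ≈ -0.17932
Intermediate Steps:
d(h, L) = 3
C = -858 (C = (-560 - 301) + 3 = -861 + 3 = -858)
3511/(-941 + 342) + C/(-2429 - 1*(-2278)) = 3511/(-941 + 342) - 858/(-2429 - 1*(-2278)) = 3511/(-599) - 858/(-2429 + 2278) = 3511*(-1/599) - 858/(-151) = -3511/599 - 858*(-1/151) = -3511/599 + 858/151 = -16219/90449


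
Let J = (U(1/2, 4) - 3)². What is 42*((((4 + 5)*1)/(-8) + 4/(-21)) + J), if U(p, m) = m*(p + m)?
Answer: 37579/4 ≈ 9394.8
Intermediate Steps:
U(p, m) = m*(m + p)
J = 225 (J = (4*(4 + 1/2) - 3)² = (4*(4 + ½) - 3)² = (4*(9/2) - 3)² = (18 - 3)² = 15² = 225)
42*((((4 + 5)*1)/(-8) + 4/(-21)) + J) = 42*((((4 + 5)*1)/(-8) + 4/(-21)) + 225) = 42*(((9*1)*(-⅛) + 4*(-1/21)) + 225) = 42*((9*(-⅛) - 4/21) + 225) = 42*((-9/8 - 4/21) + 225) = 42*(-221/168 + 225) = 42*(37579/168) = 37579/4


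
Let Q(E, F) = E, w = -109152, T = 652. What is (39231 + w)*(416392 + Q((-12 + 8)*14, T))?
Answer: -29110629456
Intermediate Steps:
(39231 + w)*(416392 + Q((-12 + 8)*14, T)) = (39231 - 109152)*(416392 + (-12 + 8)*14) = -69921*(416392 - 4*14) = -69921*(416392 - 56) = -69921*416336 = -29110629456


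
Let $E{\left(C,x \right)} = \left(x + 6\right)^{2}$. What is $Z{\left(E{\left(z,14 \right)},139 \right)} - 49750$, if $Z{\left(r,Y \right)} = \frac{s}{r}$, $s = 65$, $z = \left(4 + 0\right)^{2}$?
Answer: $- \frac{3979987}{80} \approx -49750.0$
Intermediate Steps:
$z = 16$ ($z = 4^{2} = 16$)
$E{\left(C,x \right)} = \left(6 + x\right)^{2}$
$Z{\left(r,Y \right)} = \frac{65}{r}$
$Z{\left(E{\left(z,14 \right)},139 \right)} - 49750 = \frac{65}{\left(6 + 14\right)^{2}} - 49750 = \frac{65}{20^{2}} - 49750 = \frac{65}{400} - 49750 = 65 \cdot \frac{1}{400} - 49750 = \frac{13}{80} - 49750 = - \frac{3979987}{80}$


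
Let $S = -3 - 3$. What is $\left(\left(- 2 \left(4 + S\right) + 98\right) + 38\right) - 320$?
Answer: $-180$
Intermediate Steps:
$S = -6$
$\left(\left(- 2 \left(4 + S\right) + 98\right) + 38\right) - 320 = \left(\left(- 2 \left(4 - 6\right) + 98\right) + 38\right) - 320 = \left(\left(\left(-2\right) \left(-2\right) + 98\right) + 38\right) - 320 = \left(\left(4 + 98\right) + 38\right) - 320 = \left(102 + 38\right) - 320 = 140 - 320 = -180$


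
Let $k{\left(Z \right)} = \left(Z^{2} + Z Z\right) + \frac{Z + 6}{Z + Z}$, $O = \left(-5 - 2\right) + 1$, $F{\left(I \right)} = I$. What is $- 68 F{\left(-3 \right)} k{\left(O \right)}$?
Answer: $14688$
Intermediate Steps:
$O = -6$ ($O = -7 + 1 = -6$)
$k{\left(Z \right)} = 2 Z^{2} + \frac{6 + Z}{2 Z}$ ($k{\left(Z \right)} = \left(Z^{2} + Z^{2}\right) + \frac{6 + Z}{2 Z} = 2 Z^{2} + \left(6 + Z\right) \frac{1}{2 Z} = 2 Z^{2} + \frac{6 + Z}{2 Z}$)
$- 68 F{\left(-3 \right)} k{\left(O \right)} = \left(-68\right) \left(-3\right) \frac{6 - 6 + 4 \left(-6\right)^{3}}{2 \left(-6\right)} = 204 \cdot \frac{1}{2} \left(- \frac{1}{6}\right) \left(6 - 6 + 4 \left(-216\right)\right) = 204 \cdot \frac{1}{2} \left(- \frac{1}{6}\right) \left(6 - 6 - 864\right) = 204 \cdot \frac{1}{2} \left(- \frac{1}{6}\right) \left(-864\right) = 204 \cdot 72 = 14688$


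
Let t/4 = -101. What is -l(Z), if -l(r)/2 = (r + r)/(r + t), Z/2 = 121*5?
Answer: 2420/403 ≈ 6.0050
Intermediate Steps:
t = -404 (t = 4*(-101) = -404)
Z = 1210 (Z = 2*(121*5) = 2*605 = 1210)
l(r) = -4*r/(-404 + r) (l(r) = -2*(r + r)/(r - 404) = -2*2*r/(-404 + r) = -4*r/(-404 + r))
-l(Z) = -(-4)*1210/(-404 + 1210) = -(-4)*1210/806 = -1*(-2420/403) = 2420/403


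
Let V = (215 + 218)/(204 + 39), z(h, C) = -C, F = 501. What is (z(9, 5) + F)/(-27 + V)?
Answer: -7533/383 ≈ -19.668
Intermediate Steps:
V = 433/243 ≈ 1.7819
(z(9, 5) + F)/(-27 + V) = (-1*5 + 501)/(-27 + 433/243) = (-5 + 501)/(-6128/243) = 496*(-243/6128) = -7533/383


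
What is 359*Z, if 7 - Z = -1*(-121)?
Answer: -40926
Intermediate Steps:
Z = -114 (Z = 7 - (-1)*(-121) = 7 - 1*121 = 7 - 121 = -114)
359*Z = 359*(-114) = -40926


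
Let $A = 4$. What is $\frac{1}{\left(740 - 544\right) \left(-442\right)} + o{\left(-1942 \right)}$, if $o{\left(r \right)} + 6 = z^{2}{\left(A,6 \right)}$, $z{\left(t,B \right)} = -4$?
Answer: $\frac{866319}{86632} \approx 10.0$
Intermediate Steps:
$o{\left(r \right)} = 10$ ($o{\left(r \right)} = -6 + \left(-4\right)^{2} = -6 + 16 = 10$)
$\frac{1}{\left(740 - 544\right) \left(-442\right)} + o{\left(-1942 \right)} = \frac{1}{\left(740 - 544\right) \left(-442\right)} + 10 = \frac{1}{196 \left(-442\right)} + 10 = \frac{1}{-86632} + 10 = - \frac{1}{86632} + 10 = \frac{866319}{86632}$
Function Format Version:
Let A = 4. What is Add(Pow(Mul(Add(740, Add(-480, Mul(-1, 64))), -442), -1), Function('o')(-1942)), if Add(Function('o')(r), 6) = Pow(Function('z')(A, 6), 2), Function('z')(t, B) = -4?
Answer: Rational(866319, 86632) ≈ 10.000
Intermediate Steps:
Function('o')(r) = 10 (Function('o')(r) = Add(-6, Pow(-4, 2)) = Add(-6, 16) = 10)
Add(Pow(Mul(Add(740, Add(-480, Mul(-1, 64))), -442), -1), Function('o')(-1942)) = Add(Pow(Mul(Add(740, Add(-480, Mul(-1, 64))), -442), -1), 10) = Add(Pow(Mul(Add(740, Add(-480, -64)), -442), -1), 10) = Add(Pow(Mul(Add(740, -544), -442), -1), 10) = Add(Pow(Mul(196, -442), -1), 10) = Add(Pow(-86632, -1), 10) = Add(Rational(-1, 86632), 10) = Rational(866319, 86632)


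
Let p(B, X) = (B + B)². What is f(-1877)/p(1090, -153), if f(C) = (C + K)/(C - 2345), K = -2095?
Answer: 993/5016158200 ≈ 1.9796e-7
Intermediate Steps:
p(B, X) = 4*B² (p(B, X) = (2*B)² = 4*B²)
f(C) = (-2095 + C)/(-2345 + C) (f(C) = (C - 2095)/(C - 2345) = (-2095 + C)/(-2345 + C))
f(-1877)/p(1090, -153) = ((-2095 - 1877)/(-2345 - 1877))/((4*1090²)) = (-3972/(-4222))/((4*1188100)) = -1/4222*(-3972)/4752400 = (1986/2111)*(1/4752400) = 993/5016158200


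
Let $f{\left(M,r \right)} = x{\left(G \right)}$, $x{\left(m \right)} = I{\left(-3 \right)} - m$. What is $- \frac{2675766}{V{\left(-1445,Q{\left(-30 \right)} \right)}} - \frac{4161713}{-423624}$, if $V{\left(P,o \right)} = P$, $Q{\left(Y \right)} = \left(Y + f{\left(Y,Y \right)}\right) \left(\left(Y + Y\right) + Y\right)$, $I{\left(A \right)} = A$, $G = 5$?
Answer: $\frac{67031315957}{36008040} \approx 1861.6$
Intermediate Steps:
$x{\left(m \right)} = -3 - m$
$f{\left(M,r \right)} = -8$ ($f{\left(M,r \right)} = -3 - 5 = -8$)
$Q{\left(Y \right)} = 3 Y \left(-8 + Y\right)$ ($Q{\left(Y \right)} = \left(Y - 8\right) \left(\left(Y + Y\right) + Y\right) = \left(-8 + Y\right) \left(2 Y + Y\right) = \left(-8 + Y\right) 3 Y = 3 Y \left(-8 + Y\right)$)
$- \frac{2675766}{V{\left(-1445,Q{\left(-30 \right)} \right)}} - \frac{4161713}{-423624} = - \frac{2675766}{-1445} - \frac{4161713}{-423624} = \left(-2675766\right) \left(- \frac{1}{1445}\right) - - \frac{4161713}{423624} = \frac{157398}{85} + \frac{4161713}{423624} = \frac{67031315957}{36008040}$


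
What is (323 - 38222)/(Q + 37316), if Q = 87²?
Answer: -37899/44885 ≈ -0.84436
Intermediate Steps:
Q = 7569
(323 - 38222)/(Q + 37316) = (323 - 38222)/(7569 + 37316) = -37899/44885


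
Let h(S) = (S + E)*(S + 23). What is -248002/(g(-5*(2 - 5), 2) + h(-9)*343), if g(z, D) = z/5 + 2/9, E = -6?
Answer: 2232018/648241 ≈ 3.4432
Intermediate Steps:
h(S) = (-6 + S)*(23 + S) (h(S) = (S - 6)*(S + 23) = (-6 + S)*(23 + S))
g(z, D) = 2/9 + z/5 (g(z, D) = z*(1/5) + 2*(1/9) = z/5 + 2/9 = 2/9 + z/5)
-248002/(g(-5*(2 - 5), 2) + h(-9)*343) = -248002/((2/9 + (-5*(2 - 5))/5) + (-138 + (-9)**2 + 17*(-9))*343) = -248002/((2/9 + (-5*(-3))/5) + (-138 + 81 - 153)*343) = -248002/((2/9 + (1/5)*15) - 210*343) = -248002/((2/9 + 3) - 72030) = -248002/(29/9 - 72030) = -248002/(-648241/9) = -248002*(-9/648241) = 2232018/648241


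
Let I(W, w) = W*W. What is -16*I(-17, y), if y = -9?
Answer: -4624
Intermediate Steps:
I(W, w) = W**2
-16*I(-17, y) = -16*(-17)**2 = -16*289 = -4624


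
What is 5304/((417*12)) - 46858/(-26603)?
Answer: 31298312/11093451 ≈ 2.8213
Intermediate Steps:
5304/((417*12)) - 46858/(-26603) = 5304/5004 - 46858*(-1/26603) = 5304*(1/5004) + 46858/26603 = 442/417 + 46858/26603 = 31298312/11093451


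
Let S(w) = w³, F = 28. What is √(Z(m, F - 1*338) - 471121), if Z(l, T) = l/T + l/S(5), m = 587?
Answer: I*√1131861469610/1550 ≈ 686.38*I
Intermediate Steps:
Z(l, T) = l/125 + l/T (Z(l, T) = l/T + l/(5³) = l/T + l/125 = l/125 + l/T)
√(Z(m, F - 1*338) - 471121) = √(((1/125)*587 + 587/(28 - 1*338)) - 471121) = √((587/125 + 587/(28 - 338)) - 471121) = √((587/125 + 587/(-310)) - 471121) = √((587/125 + 587*(-1/310)) - 471121) = √((587/125 - 587/310) - 471121) = √(21719/7750 - 471121) = √(-3651166031/7750) = I*√1131861469610/1550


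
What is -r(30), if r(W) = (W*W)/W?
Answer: -30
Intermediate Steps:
r(W) = W (r(W) = W**2/W = W)
-r(30) = -1*30 = -30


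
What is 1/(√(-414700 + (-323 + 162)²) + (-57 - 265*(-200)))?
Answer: 52943/2803350028 - I*√388779/2803350028 ≈ 1.8886e-5 - 2.2242e-7*I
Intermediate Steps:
1/(√(-414700 + (-323 + 162)²) + (-57 - 265*(-200))) = 1/(√(-414700 + (-161)²) + (-57 + 53000)) = 1/(√(-414700 + 25921) + 52943) = 1/(√(-388779) + 52943) = 1/(I*√388779 + 52943) = 1/(52943 + I*√388779)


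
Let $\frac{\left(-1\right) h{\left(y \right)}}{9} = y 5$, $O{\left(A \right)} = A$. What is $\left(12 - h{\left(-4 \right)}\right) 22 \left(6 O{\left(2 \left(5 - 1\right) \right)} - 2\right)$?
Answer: $-170016$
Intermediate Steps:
$h{\left(y \right)} = - 45 y$ ($h{\left(y \right)} = - 9 y 5 = - 9 \cdot 5 y = - 45 y$)
$\left(12 - h{\left(-4 \right)}\right) 22 \left(6 O{\left(2 \left(5 - 1\right) \right)} - 2\right) = \left(12 - \left(-45\right) \left(-4\right)\right) 22 \left(6 \cdot 2 \left(5 - 1\right) - 2\right) = \left(12 - 180\right) 22 \left(6 \cdot 2 \cdot 4 - 2\right) = \left(12 - 180\right) 22 \left(6 \cdot 8 - 2\right) = \left(-168\right) 22 \left(48 - 2\right) = \left(-3696\right) 46 = -170016$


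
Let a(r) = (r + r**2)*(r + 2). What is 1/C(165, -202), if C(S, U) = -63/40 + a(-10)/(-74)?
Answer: 1480/12069 ≈ 0.12263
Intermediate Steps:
a(r) = (2 + r)*(r + r**2) (a(r) = (r + r**2)*(2 + r) = (2 + r)*(r + r**2))
C(S, U) = 12069/1480 (C(S, U) = -63/40 - 10*(2 + (-10)**2 + 3*(-10))/(-74) = -63*1/40 - 10*(2 + 100 - 30)*(-1/74) = -63/40 - 10*72*(-1/74) = -63/40 - 720*(-1/74) = -63/40 + 360/37 = 12069/1480)
1/C(165, -202) = 1/(12069/1480) = 1480/12069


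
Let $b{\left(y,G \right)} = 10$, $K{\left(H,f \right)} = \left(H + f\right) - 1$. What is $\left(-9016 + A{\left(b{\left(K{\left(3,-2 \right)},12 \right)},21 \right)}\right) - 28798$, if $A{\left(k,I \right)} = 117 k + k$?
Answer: $-36634$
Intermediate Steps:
$K{\left(H,f \right)} = -1 + H + f$
$A{\left(k,I \right)} = 118 k$
$\left(-9016 + A{\left(b{\left(K{\left(3,-2 \right)},12 \right)},21 \right)}\right) - 28798 = \left(-9016 + 118 \cdot 10\right) - 28798 = \left(-9016 + 1180\right) - 28798 = -7836 - 28798 = -36634$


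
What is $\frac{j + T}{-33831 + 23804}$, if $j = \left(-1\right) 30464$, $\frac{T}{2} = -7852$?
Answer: $\frac{46168}{10027} \approx 4.6044$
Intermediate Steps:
$T = -15704$ ($T = 2 \left(-7852\right) = -15704$)
$j = -30464$
$\frac{j + T}{-33831 + 23804} = \frac{-30464 - 15704}{-33831 + 23804} = - \frac{46168}{-10027} = \left(-46168\right) \left(- \frac{1}{10027}\right) = \frac{46168}{10027}$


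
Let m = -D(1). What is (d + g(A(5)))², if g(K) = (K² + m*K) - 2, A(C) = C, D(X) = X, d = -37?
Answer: 361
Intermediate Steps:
m = -1 (m = -1*1 = -1)
g(K) = -2 + K² - K (g(K) = (K² - K) - 2 = -2 + K² - K)
(d + g(A(5)))² = (-37 + (-2 + 5² - 1*5))² = (-37 + (-2 + 25 - 5))² = (-37 + 18)² = (-19)² = 361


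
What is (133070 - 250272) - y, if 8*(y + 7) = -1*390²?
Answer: -196365/2 ≈ -98183.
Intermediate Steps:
y = -38039/2 (y = -7 + (-1*390²)/8 = -7 + (-1*152100)/8 = -7 + (⅛)*(-152100) = -7 - 38025/2 = -38039/2 ≈ -19020.)
(133070 - 250272) - y = (133070 - 250272) - 1*(-38039/2) = -117202 + 38039/2 = -196365/2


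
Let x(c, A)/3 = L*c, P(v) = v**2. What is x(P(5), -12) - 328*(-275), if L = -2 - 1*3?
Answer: 89825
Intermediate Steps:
L = -5 (L = -2 - 3 = -5)
x(c, A) = -15*c (x(c, A) = 3*(-5*c) = -15*c)
x(P(5), -12) - 328*(-275) = -15*5**2 - 328*(-275) = -15*25 + 90200 = -375 + 90200 = 89825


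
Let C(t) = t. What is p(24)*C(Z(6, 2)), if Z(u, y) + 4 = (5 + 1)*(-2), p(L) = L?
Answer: -384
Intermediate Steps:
Z(u, y) = -16 (Z(u, y) = -4 + (5 + 1)*(-2) = -4 + 6*(-2) = -4 - 12 = -16)
p(24)*C(Z(6, 2)) = 24*(-16) = -384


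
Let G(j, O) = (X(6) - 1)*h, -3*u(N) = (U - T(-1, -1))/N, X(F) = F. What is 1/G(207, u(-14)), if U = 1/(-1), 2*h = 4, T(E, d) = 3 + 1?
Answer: ⅒ ≈ 0.10000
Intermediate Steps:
T(E, d) = 4
h = 2 (h = (½)*4 = 2)
U = -1
u(N) = 5/(3*N) (u(N) = -(-1 - 1*4)/(3*N) = -(-1 - 4)/(3*N) = -(-5)/(3*N) = 5/(3*N))
G(j, O) = 10 (G(j, O) = (6 - 1)*2 = 5*2 = 10)
1/G(207, u(-14)) = 1/10 = ⅒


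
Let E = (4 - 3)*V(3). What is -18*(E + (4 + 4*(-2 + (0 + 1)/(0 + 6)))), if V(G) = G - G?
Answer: 60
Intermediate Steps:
V(G) = 0
E = 0 (E = (4 - 3)*0 = 1*0 = 0)
-18*(E + (4 + 4*(-2 + (0 + 1)/(0 + 6)))) = -18*(0 + (4 + 4*(-2 + (0 + 1)/(0 + 6)))) = -18*(0 + (4 + 4*(-2 + 1/6))) = -18*(0 + (4 + 4*(-2 + 1*(⅙)))) = -18*(0 + (4 + 4*(-2 + ⅙))) = -18*(0 + (4 + 4*(-11/6))) = -18*(0 + (4 - 22/3)) = -18*(0 - 10/3) = -18*(-10/3) = 60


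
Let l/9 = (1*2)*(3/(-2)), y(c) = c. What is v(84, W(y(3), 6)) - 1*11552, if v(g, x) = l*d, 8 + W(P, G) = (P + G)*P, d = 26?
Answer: -12254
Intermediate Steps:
W(P, G) = -8 + P*(G + P) (W(P, G) = -8 + (P + G)*P = -8 + (G + P)*P = -8 + P*(G + P))
l = -27 (l = 9*((1*2)*(3/(-2))) = 9*(2*(3*(-½))) = 9*(2*(-3/2)) = 9*(-3) = -27)
v(g, x) = -702 (v(g, x) = -27*26 = -702)
v(84, W(y(3), 6)) - 1*11552 = -702 - 1*11552 = -702 - 11552 = -12254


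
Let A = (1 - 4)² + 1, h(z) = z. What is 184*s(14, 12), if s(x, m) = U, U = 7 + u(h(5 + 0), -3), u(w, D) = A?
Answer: 3128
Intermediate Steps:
A = 10 (A = (-3)² + 1 = 9 + 1 = 10)
u(w, D) = 10
U = 17 (U = 7 + 10 = 17)
s(x, m) = 17
184*s(14, 12) = 184*17 = 3128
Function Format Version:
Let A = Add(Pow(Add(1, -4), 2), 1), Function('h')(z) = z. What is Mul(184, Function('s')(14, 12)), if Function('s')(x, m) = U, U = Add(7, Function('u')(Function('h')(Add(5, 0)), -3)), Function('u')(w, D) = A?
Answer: 3128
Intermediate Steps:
A = 10 (A = Add(Pow(-3, 2), 1) = Add(9, 1) = 10)
Function('u')(w, D) = 10
U = 17 (U = Add(7, 10) = 17)
Function('s')(x, m) = 17
Mul(184, Function('s')(14, 12)) = Mul(184, 17) = 3128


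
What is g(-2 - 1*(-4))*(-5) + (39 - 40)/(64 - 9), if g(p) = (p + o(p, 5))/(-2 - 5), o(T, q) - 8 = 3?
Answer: 3568/385 ≈ 9.2675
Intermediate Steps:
o(T, q) = 11 (o(T, q) = 8 + 3 = 11)
g(p) = -11/7 - p/7 (g(p) = (p + 11)/(-2 - 5) = (11 + p)/(-7) = (11 + p)*(-1/7) = -11/7 - p/7)
g(-2 - 1*(-4))*(-5) + (39 - 40)/(64 - 9) = (-11/7 - (-2 - 1*(-4))/7)*(-5) + (39 - 40)/(64 - 9) = (-11/7 - (-2 + 4)/7)*(-5) - 1/55 = (-11/7 - 1/7*2)*(-5) - 1*1/55 = (-11/7 - 2/7)*(-5) - 1/55 = -13/7*(-5) - 1/55 = 65/7 - 1/55 = 3568/385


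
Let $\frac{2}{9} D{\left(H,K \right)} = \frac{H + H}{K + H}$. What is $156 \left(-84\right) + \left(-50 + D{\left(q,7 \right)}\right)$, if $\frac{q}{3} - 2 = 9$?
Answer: $- \frac{525863}{40} \approx -13147.0$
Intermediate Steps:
$q = 33$ ($q = 6 + 3 \cdot 9 = 6 + 27 = 33$)
$D{\left(H,K \right)} = \frac{9 H}{H + K}$ ($D{\left(H,K \right)} = \frac{9 \frac{H + H}{K + H}}{2} = \frac{9 \frac{2 H}{H + K}}{2} = \frac{9 H}{H + K}$)
$156 \left(-84\right) + \left(-50 + D{\left(q,7 \right)}\right) = 156 \left(-84\right) - \left(50 - \frac{297}{33 + 7}\right) = -13104 - \left(50 - \frac{297}{40}\right) = -13104 + \left(-50 + \frac{297}{40}\right) = -13104 - \frac{1703}{40} = - \frac{525863}{40}$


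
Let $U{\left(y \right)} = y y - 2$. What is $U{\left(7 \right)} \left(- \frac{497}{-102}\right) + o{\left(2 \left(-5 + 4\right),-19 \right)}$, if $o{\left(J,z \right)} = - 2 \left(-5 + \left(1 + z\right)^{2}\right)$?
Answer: $- \frac{41717}{102} \approx -408.99$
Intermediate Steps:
$U{\left(y \right)} = -2 + y^{2}$ ($U{\left(y \right)} = y^{2} - 2 = -2 + y^{2}$)
$o{\left(J,z \right)} = 10 - 2 \left(1 + z\right)^{2}$
$U{\left(7 \right)} \left(- \frac{497}{-102}\right) + o{\left(2 \left(-5 + 4\right),-19 \right)} = \left(-2 + 7^{2}\right) \left(- \frac{497}{-102}\right) + \left(10 - 2 \left(1 - 19\right)^{2}\right) = \left(-2 + 49\right) \left(\left(-497\right) \left(- \frac{1}{102}\right)\right) + \left(10 - 2 \left(-18\right)^{2}\right) = 47 \cdot \frac{497}{102} + \left(10 - 648\right) = \frac{23359}{102} + \left(10 - 648\right) = \frac{23359}{102} - 638 = - \frac{41717}{102}$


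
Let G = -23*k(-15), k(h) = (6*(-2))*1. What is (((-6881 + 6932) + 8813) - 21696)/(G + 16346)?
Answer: -6416/8311 ≈ -0.77199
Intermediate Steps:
k(h) = -12 (k(h) = -12*1 = -12)
G = 276 (G = -23*(-12) = 276)
(((-6881 + 6932) + 8813) - 21696)/(G + 16346) = (((-6881 + 6932) + 8813) - 21696)/(276 + 16346) = ((51 + 8813) - 21696)/16622 = (8864 - 21696)*(1/16622) = -12832*1/16622 = -6416/8311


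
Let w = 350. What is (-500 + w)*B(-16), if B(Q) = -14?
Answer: 2100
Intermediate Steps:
(-500 + w)*B(-16) = (-500 + 350)*(-14) = -150*(-14) = 2100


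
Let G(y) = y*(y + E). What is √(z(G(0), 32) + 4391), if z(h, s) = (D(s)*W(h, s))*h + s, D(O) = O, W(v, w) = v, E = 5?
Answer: √4423 ≈ 66.506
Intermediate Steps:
G(y) = y*(5 + y) (G(y) = y*(y + 5) = y*(5 + y))
z(h, s) = s + s*h² (z(h, s) = (s*h)*h + s = (h*s)*h + s = s*h² + s = s + s*h²)
√(z(G(0), 32) + 4391) = √(32*(1 + (0*(5 + 0))²) + 4391) = √(32*(1 + (0*5)²) + 4391) = √(32*(1 + 0²) + 4391) = √(32*(1 + 0) + 4391) = √(32*1 + 4391) = √(32 + 4391) = √4423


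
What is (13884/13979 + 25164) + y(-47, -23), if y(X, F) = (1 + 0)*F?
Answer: 351459923/13979 ≈ 25142.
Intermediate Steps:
y(X, F) = F (y(X, F) = 1*F = F)
(13884/13979 + 25164) + y(-47, -23) = (13884/13979 + 25164) - 23 = 351781440/13979 - 23 = 351459923/13979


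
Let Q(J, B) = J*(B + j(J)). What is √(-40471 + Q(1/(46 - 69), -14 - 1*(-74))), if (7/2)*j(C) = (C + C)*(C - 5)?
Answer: I*√554982656123/3703 ≈ 201.18*I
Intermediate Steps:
j(C) = 4*C*(-5 + C)/7 (j(C) = 2*((C + C)*(C - 5))/7 = 2*((2*C)*(-5 + C))/7 = 2*(2*C*(-5 + C))/7 = 4*C*(-5 + C)/7)
Q(J, B) = J*(B + 4*J*(-5 + J)/7)
√(-40471 + Q(1/(46 - 69), -14 - 1*(-74))) = √(-40471 + (7*(-14 - 1*(-74)) + 4*(-5 + 1/(46 - 69))/(46 - 69))/(7*(46 - 69))) = √(-40471 + (⅐)*(7*(-14 + 74) + 4*(-5 + 1/(-23))/(-23))/(-23)) = √(-40471 + (⅐)*(-1/23)*(7*60 + 4*(-1/23)*(-5 - 1/23))) = √(-40471 + (⅐)*(-1/23)*(420 + 4*(-1/23)*(-116/23))) = √(-40471 + (⅐)*(-1/23)*(420 + 464/529)) = √(-40471 + (⅐)*(-1/23)*(222644/529)) = √(-40471 - 222644/85169) = √(-3447097243/85169) = I*√554982656123/3703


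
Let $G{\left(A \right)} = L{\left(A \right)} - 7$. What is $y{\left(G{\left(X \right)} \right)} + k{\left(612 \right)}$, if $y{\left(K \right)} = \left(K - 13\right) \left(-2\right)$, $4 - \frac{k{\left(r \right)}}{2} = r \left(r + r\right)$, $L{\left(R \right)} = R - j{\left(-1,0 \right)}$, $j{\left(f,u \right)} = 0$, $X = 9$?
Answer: $-1498146$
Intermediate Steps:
$L{\left(R \right)} = R$ ($L{\left(R \right)} = R - 0 = R + 0 = R$)
$G{\left(A \right)} = -7 + A$ ($G{\left(A \right)} = A - 7 = -7 + A$)
$k{\left(r \right)} = 8 - 4 r^{2}$ ($k{\left(r \right)} = 8 - 2 r \left(r + r\right) = 8 - 2 r 2 r = 8 - 2 \cdot 2 r^{2} = 8 - 4 r^{2}$)
$y{\left(K \right)} = 26 - 2 K$ ($y{\left(K \right)} = \left(-13 + K\right) \left(-2\right) = 26 - 2 K$)
$y{\left(G{\left(X \right)} \right)} + k{\left(612 \right)} = \left(26 - 2 \left(-7 + 9\right)\right) + \left(8 - 4 \cdot 612^{2}\right) = \left(26 - 4\right) + \left(8 - 1498176\right) = 22 - 1498168 = -1498146$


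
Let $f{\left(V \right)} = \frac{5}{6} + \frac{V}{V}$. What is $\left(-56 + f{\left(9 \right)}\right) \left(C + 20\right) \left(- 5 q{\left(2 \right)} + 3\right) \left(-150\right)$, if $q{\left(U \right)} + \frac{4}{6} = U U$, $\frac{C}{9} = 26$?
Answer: $- \frac{84613750}{3} \approx -2.8205 \cdot 10^{7}$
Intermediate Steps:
$C = 234$ ($C = 9 \cdot 26 = 234$)
$f{\left(V \right)} = \frac{11}{6}$ ($f{\left(V \right)} = 5 \cdot \frac{1}{6} + 1 = \frac{5}{6} + 1 = \frac{11}{6}$)
$q{\left(U \right)} = - \frac{2}{3} + U^{2}$ ($q{\left(U \right)} = - \frac{2}{3} + U U = - \frac{2}{3} + U^{2}$)
$\left(-56 + f{\left(9 \right)}\right) \left(C + 20\right) \left(- 5 q{\left(2 \right)} + 3\right) \left(-150\right) = \left(-56 + \frac{11}{6}\right) \left(234 + 20\right) \left(- 5 \left(- \frac{2}{3} + 2^{2}\right) + 3\right) \left(-150\right) = \left(- \frac{325}{6}\right) 254 \left(- 5 \left(- \frac{2}{3} + 4\right) + 3\right) \left(-150\right) = - \frac{41275 \left(\left(-5\right) \frac{10}{3} + 3\right)}{3} \left(-150\right) = - \frac{41275 \left(- \frac{50}{3} + 3\right)}{3} \left(-150\right) = \left(- \frac{41275}{3}\right) \left(- \frac{41}{3}\right) \left(-150\right) = \frac{1692275}{9} \left(-150\right) = - \frac{84613750}{3}$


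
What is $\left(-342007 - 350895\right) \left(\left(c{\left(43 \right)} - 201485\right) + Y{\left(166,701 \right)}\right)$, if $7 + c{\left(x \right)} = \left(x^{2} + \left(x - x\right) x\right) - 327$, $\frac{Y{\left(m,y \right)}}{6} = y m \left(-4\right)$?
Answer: $2073685232108$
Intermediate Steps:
$Y{\left(m,y \right)} = - 24 m y$ ($Y{\left(m,y \right)} = 6 y m \left(-4\right) = 6 m y \left(-4\right) = 6 \left(- 4 m y\right) = - 24 m y$)
$c{\left(x \right)} = -334 + x^{2}$ ($c{\left(x \right)} = -7 - \left(327 - x^{2} - \left(x - x\right) x\right) = -7 + \left(\left(x^{2} + 0 x\right) - 327\right) = -7 + \left(\left(x^{2} + 0\right) - 327\right) = -7 + \left(x^{2} - 327\right) = -7 + \left(-327 + x^{2}\right) = -334 + x^{2}$)
$\left(-342007 - 350895\right) \left(\left(c{\left(43 \right)} - 201485\right) + Y{\left(166,701 \right)}\right) = \left(-342007 - 350895\right) \left(\left(\left(-334 + 43^{2}\right) - 201485\right) - 3984 \cdot 701\right) = - 692902 \left(\left(\left(-334 + 1849\right) - 201485\right) - 2792784\right) = - 692902 \left(\left(1515 - 201485\right) - 2792784\right) = - 692902 \left(-199970 - 2792784\right) = \left(-692902\right) \left(-2992754\right) = 2073685232108$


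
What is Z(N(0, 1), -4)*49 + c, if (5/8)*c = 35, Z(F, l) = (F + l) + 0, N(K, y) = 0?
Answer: -140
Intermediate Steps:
Z(F, l) = F + l
c = 56 (c = (8/5)*35 = 56)
Z(N(0, 1), -4)*49 + c = (0 - 4)*49 + 56 = -4*49 + 56 = -196 + 56 = -140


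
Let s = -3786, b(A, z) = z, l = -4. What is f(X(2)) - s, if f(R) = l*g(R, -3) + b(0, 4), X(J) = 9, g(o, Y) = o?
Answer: 3754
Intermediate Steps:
f(R) = 4 - 4*R (f(R) = -4*R + 4 = 4 - 4*R)
f(X(2)) - s = (4 - 4*9) - 1*(-3786) = (4 - 36) + 3786 = -32 + 3786 = 3754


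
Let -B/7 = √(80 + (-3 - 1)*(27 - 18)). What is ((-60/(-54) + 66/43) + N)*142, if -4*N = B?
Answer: 145408/387 + 497*√11 ≈ 2024.1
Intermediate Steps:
B = -14*√11 (B = -7*√(80 + (-3 - 1)*(27 - 18)) = -7*√(80 - 4*9) = -7*√(80 - 36) = -14*√11 ≈ -46.433)
N = 7*√11/2 (N = -(-7)*√11/2 = 7*√11/2 ≈ 11.608)
((-60/(-54) + 66/43) + N)*142 = ((-60/(-54) + 66/43) + 7*√11/2)*142 = ((-60*(-1/54) + 66*(1/43)) + 7*√11/2)*142 = ((10/9 + 66/43) + 7*√11/2)*142 = (1024/387 + 7*√11/2)*142 = 145408/387 + 497*√11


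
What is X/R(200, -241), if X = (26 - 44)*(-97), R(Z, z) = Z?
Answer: 873/100 ≈ 8.7300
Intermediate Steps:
X = 1746 (X = -18*(-97) = 1746)
X/R(200, -241) = 1746/200 = 1746*(1/200) = 873/100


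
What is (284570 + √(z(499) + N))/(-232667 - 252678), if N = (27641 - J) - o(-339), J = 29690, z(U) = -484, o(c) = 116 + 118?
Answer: -56914/97069 - I*√2767/485345 ≈ -0.58633 - 0.00010838*I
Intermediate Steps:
o(c) = 234
N = -2283 (N = (27641 - 1*29690) - 1*234 = (27641 - 29690) - 234 = -2049 - 234 = -2283)
(284570 + √(z(499) + N))/(-232667 - 252678) = (284570 + √(-484 - 2283))/(-232667 - 252678) = (284570 + √(-2767))/(-485345) = (284570 + I*√2767)*(-1/485345) = -56914/97069 - I*√2767/485345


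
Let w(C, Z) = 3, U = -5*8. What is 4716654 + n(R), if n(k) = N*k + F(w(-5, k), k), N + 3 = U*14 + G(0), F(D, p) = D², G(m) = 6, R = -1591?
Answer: 5602850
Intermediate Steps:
U = -40
N = -557 (N = -3 + (-40*14 + 6) = -3 + (-560 + 6) = -3 - 554 = -557)
n(k) = 9 - 557*k (n(k) = -557*k + 3² = -557*k + 9 = 9 - 557*k)
4716654 + n(R) = 4716654 + (9 - 557*(-1591)) = 4716654 + (9 + 886187) = 4716654 + 886196 = 5602850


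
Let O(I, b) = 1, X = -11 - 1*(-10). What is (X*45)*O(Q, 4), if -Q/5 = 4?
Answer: -45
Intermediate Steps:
Q = -20 (Q = -5*4 = -20)
X = -1 (X = -11 + 10 = -1)
(X*45)*O(Q, 4) = -1*45*1 = -45*1 = -45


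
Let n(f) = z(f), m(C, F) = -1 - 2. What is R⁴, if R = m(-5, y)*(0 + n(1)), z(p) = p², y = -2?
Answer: 81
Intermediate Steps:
m(C, F) = -3
n(f) = f²
R = -3 (R = -3*(0 + 1²) = -3*(0 + 1) = -3*1 = -3)
R⁴ = (-3)⁴ = 81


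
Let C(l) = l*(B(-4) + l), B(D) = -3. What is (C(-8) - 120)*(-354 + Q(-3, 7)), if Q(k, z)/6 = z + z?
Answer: 8640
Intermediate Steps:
C(l) = l*(-3 + l)
Q(k, z) = 12*z (Q(k, z) = 6*(z + z) = 6*(2*z) = 12*z)
(C(-8) - 120)*(-354 + Q(-3, 7)) = (-8*(-3 - 8) - 120)*(-354 + 12*7) = (-8*(-11) - 120)*(-354 + 84) = (88 - 120)*(-270) = -32*(-270) = 8640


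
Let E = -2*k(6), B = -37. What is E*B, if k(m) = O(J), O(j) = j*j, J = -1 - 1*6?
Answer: 3626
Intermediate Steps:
J = -7 (J = -1 - 6 = -7)
O(j) = j²
k(m) = 49 (k(m) = (-7)² = 49)
E = -98 (E = -2*49 = -98)
E*B = -98*(-37) = 3626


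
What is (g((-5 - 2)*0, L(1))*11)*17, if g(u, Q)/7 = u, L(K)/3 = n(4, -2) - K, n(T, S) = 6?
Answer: 0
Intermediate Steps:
L(K) = 18 - 3*K (L(K) = 3*(6 - K) = 18 - 3*K)
g(u, Q) = 7*u
(g((-5 - 2)*0, L(1))*11)*17 = ((7*((-5 - 2)*0))*11)*17 = ((7*(-7*0))*11)*17 = ((7*0)*11)*17 = (0*11)*17 = 0*17 = 0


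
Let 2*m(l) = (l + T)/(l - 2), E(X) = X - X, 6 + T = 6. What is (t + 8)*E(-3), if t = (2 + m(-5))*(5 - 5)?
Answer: 0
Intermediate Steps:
T = 0 (T = -6 + 6 = 0)
E(X) = 0
m(l) = l/(2*(-2 + l)) (m(l) = ((l + 0)/(l - 2))/2 = (l/(-2 + l))/2 = l/(2*(-2 + l)))
t = 0 (t = (2 + (½)*(-5)/(-2 - 5))*(5 - 5) = (2 + (½)*(-5)/(-7))*0 = (2 + (½)*(-5)*(-⅐))*0 = (2 + 5/14)*0 = (33/14)*0 = 0)
(t + 8)*E(-3) = (0 + 8)*0 = 8*0 = 0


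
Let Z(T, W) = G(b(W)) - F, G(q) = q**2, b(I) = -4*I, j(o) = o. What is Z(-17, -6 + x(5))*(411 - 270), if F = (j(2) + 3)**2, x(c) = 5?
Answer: -1269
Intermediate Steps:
F = 25 (F = (2 + 3)**2 = 5**2 = 25)
Z(T, W) = -25 + 16*W**2 (Z(T, W) = (-4*W)**2 - 1*25 = 16*W**2 - 25 = -25 + 16*W**2)
Z(-17, -6 + x(5))*(411 - 270) = (-25 + 16*(-6 + 5)**2)*(411 - 270) = (-25 + 16*(-1)**2)*141 = (-25 + 16*1)*141 = (-25 + 16)*141 = -9*141 = -1269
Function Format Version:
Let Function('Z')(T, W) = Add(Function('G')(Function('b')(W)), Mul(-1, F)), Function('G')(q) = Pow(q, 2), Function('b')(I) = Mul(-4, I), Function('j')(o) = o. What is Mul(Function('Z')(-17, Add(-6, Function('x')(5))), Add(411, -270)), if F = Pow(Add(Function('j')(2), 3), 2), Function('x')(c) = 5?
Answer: -1269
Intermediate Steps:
F = 25 (F = Pow(Add(2, 3), 2) = Pow(5, 2) = 25)
Function('Z')(T, W) = Add(-25, Mul(16, Pow(W, 2))) (Function('Z')(T, W) = Add(Pow(Mul(-4, W), 2), Mul(-1, 25)) = Add(Mul(16, Pow(W, 2)), -25) = Add(-25, Mul(16, Pow(W, 2))))
Mul(Function('Z')(-17, Add(-6, Function('x')(5))), Add(411, -270)) = Mul(Add(-25, Mul(16, Pow(Add(-6, 5), 2))), Add(411, -270)) = Mul(Add(-25, Mul(16, Pow(-1, 2))), 141) = Mul(Add(-25, Mul(16, 1)), 141) = Mul(Add(-25, 16), 141) = Mul(-9, 141) = -1269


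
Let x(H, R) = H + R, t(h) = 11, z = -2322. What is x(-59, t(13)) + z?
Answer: -2370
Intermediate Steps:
x(-59, t(13)) + z = (-59 + 11) - 2322 = -48 - 2322 = -2370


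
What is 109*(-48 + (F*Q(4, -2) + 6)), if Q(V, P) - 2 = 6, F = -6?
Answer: -9810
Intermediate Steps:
Q(V, P) = 8 (Q(V, P) = 2 + 6 = 8)
109*(-48 + (F*Q(4, -2) + 6)) = 109*(-48 + (-6*8 + 6)) = 109*(-48 + (-48 + 6)) = 109*(-48 - 42) = 109*(-90) = -9810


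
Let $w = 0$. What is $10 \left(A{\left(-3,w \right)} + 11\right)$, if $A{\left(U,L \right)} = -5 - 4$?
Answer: $20$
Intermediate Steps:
$A{\left(U,L \right)} = -9$
$10 \left(A{\left(-3,w \right)} + 11\right) = 10 \left(-9 + 11\right) = 10 \cdot 2 = 20$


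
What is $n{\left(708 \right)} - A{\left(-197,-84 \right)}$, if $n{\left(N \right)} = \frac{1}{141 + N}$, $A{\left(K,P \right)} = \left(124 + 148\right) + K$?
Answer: $- \frac{63674}{849} \approx -74.999$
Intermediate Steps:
$A{\left(K,P \right)} = 272 + K$
$n{\left(708 \right)} - A{\left(-197,-84 \right)} = \frac{1}{141 + 708} - \left(272 - 197\right) = \frac{1}{849} - 75 = - \frac{63674}{849}$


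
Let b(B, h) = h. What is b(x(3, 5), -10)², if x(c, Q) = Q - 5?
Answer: 100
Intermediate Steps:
x(c, Q) = -5 + Q
b(x(3, 5), -10)² = (-10)² = 100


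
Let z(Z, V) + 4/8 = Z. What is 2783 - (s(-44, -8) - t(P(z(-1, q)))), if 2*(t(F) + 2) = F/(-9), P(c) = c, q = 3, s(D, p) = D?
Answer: 33901/12 ≈ 2825.1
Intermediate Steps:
z(Z, V) = -1/2 + Z
t(F) = -2 - F/18 (t(F) = -2 + (F/(-9))/2 = -2 + (F*(-1/9))/2 = -2 + (-F/9)/2 = -2 - F/18)
2783 - (s(-44, -8) - t(P(z(-1, q)))) = 2783 - (-44 - (-2 - (-1/2 - 1)/18)) = 2783 - (-44 - (-2 - 1/18*(-3/2))) = 2783 - (-44 - (-2 + 1/12)) = 2783 - (-44 - 1*(-23/12)) = 2783 - (-44 + 23/12) = 2783 - 1*(-505/12) = 2783 + 505/12 = 33901/12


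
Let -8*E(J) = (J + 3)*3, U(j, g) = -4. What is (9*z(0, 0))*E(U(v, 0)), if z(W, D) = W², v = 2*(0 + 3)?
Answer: 0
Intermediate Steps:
v = 6 (v = 2*3 = 6)
E(J) = -9/8 - 3*J/8 (E(J) = -(J + 3)*3/8 = -(3 + J)*3/8 = -(9 + 3*J)/8 = -9/8 - 3*J/8)
(9*z(0, 0))*E(U(v, 0)) = (9*0²)*(-9/8 - 3/8*(-4)) = (9*0)*(-9/8 + 3/2) = 0*(3/8) = 0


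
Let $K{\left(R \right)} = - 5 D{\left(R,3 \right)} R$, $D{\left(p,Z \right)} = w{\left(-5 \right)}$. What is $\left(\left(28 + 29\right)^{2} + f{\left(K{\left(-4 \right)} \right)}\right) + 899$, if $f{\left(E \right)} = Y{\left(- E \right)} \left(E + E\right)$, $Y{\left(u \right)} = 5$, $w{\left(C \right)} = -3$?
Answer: $3548$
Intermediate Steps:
$D{\left(p,Z \right)} = -3$
$K{\left(R \right)} = 15 R$ ($K{\left(R \right)} = \left(-5\right) \left(-3\right) R = 15 R$)
$f{\left(E \right)} = 10 E$ ($f{\left(E \right)} = 5 \left(E + E\right) = 5 \cdot 2 E = 10 E$)
$\left(\left(28 + 29\right)^{2} + f{\left(K{\left(-4 \right)} \right)}\right) + 899 = \left(\left(28 + 29\right)^{2} + 10 \cdot 15 \left(-4\right)\right) + 899 = \left(57^{2} + 10 \left(-60\right)\right) + 899 = \left(3249 - 600\right) + 899 = 2649 + 899 = 3548$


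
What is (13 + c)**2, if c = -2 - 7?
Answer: 16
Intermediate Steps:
c = -9
(13 + c)**2 = (13 - 9)**2 = 4**2 = 16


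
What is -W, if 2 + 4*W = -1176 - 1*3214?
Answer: 1098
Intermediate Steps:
W = -1098 (W = -1/2 + (-1176 - 1*3214)/4 = -1/2 + (-1176 - 3214)/4 = -1/2 + (1/4)*(-4390) = -1/2 - 2195/2 = -1098)
-W = -1*(-1098) = 1098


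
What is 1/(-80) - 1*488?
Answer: -39041/80 ≈ -488.01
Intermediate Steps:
1/(-80) - 1*488 = -1/80 - 488 = -39041/80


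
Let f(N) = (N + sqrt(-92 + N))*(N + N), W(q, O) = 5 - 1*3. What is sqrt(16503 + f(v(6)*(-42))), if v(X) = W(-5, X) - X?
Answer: sqrt(72951 + 672*sqrt(19)) ≈ 275.46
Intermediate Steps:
W(q, O) = 2 (W(q, O) = 5 - 3 = 2)
v(X) = 2 - X
f(N) = 2*N*(N + sqrt(-92 + N)) (f(N) = (N + sqrt(-92 + N))*(2*N) = 2*N*(N + sqrt(-92 + N)))
sqrt(16503 + f(v(6)*(-42))) = sqrt(16503 + 2*((2 - 1*6)*(-42))*((2 - 1*6)*(-42) + sqrt(-92 + (2 - 1*6)*(-42)))) = sqrt(16503 + 2*((2 - 6)*(-42))*((2 - 6)*(-42) + sqrt(-92 + (2 - 6)*(-42)))) = sqrt(16503 + 2*(-4*(-42))*(-4*(-42) + sqrt(-92 - 4*(-42)))) = sqrt(16503 + 2*168*(168 + sqrt(-92 + 168))) = sqrt(16503 + 2*168*(168 + sqrt(76))) = sqrt(16503 + 2*168*(168 + 2*sqrt(19))) = sqrt(16503 + (56448 + 672*sqrt(19))) = sqrt(72951 + 672*sqrt(19))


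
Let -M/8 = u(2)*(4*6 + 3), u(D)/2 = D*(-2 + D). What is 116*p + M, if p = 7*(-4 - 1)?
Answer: -4060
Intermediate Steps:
u(D) = 2*D*(-2 + D) (u(D) = 2*(D*(-2 + D)) = 2*D*(-2 + D))
p = -35 (p = 7*(-5) = -35)
M = 0 (M = -8*2*2*(-2 + 2)*(4*6 + 3) = -8*2*2*0*(24 + 3) = -0*27 = -8*0 = 0)
116*p + M = 116*(-35) + 0 = -4060 + 0 = -4060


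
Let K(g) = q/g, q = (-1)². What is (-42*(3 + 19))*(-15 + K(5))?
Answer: 68376/5 ≈ 13675.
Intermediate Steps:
q = 1
K(g) = 1/g
(-42*(3 + 19))*(-15 + K(5)) = (-42*(3 + 19))*(-15 + 1/5) = (-42*22)*(-15 + ⅕) = -924*(-74/5) = 68376/5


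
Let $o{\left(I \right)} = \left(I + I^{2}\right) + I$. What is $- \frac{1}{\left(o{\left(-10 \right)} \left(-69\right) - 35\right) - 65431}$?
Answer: $\frac{1}{70986} \approx 1.4087 \cdot 10^{-5}$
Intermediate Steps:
$o{\left(I \right)} = I^{2} + 2 I$
$- \frac{1}{\left(o{\left(-10 \right)} \left(-69\right) - 35\right) - 65431} = - \frac{1}{\left(- 10 \left(2 - 10\right) \left(-69\right) - 35\right) - 65431} = - \frac{1}{\left(\left(-10\right) \left(-8\right) \left(-69\right) - 35\right) - 65431} = - \frac{1}{\left(80 \left(-69\right) - 35\right) - 65431} = - \frac{1}{\left(-5520 - 35\right) - 65431} = - \frac{1}{-5555 - 65431} = - \frac{1}{-70986} = \left(-1\right) \left(- \frac{1}{70986}\right) = \frac{1}{70986}$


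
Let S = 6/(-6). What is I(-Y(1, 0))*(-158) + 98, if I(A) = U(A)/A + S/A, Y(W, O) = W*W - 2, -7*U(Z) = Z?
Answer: 1950/7 ≈ 278.57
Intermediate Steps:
U(Z) = -Z/7
S = -1 (S = 6*(-⅙) = -1)
Y(W, O) = -2 + W² (Y(W, O) = W² - 2 = -2 + W²)
I(A) = -⅐ - 1/A (I(A) = (-A/7)/A - 1/A = -⅐ - 1/A)
I(-Y(1, 0))*(-158) + 98 = ((-7 - (-1)*(-2 + 1²))/(7*((-(-2 + 1²)))))*(-158) + 98 = ((-7 - (-1)*(-2 + 1))/(7*((-(-2 + 1)))))*(-158) + 98 = ((-7 - (-1)*(-1))/(7*((-1*(-1)))))*(-158) + 98 = ((⅐)*(-7 - 1*1)/1)*(-158) + 98 = ((⅐)*1*(-7 - 1))*(-158) + 98 = ((⅐)*1*(-8))*(-158) + 98 = -8/7*(-158) + 98 = 1264/7 + 98 = 1950/7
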